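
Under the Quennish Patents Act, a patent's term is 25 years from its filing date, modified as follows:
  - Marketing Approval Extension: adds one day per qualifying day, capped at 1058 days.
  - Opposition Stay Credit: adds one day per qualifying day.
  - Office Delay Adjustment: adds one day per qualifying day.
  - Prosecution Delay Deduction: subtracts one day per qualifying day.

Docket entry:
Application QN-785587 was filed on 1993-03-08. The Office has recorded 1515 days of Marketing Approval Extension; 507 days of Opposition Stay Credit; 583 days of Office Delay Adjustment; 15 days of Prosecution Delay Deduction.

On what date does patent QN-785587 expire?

2024-01-09

Base term: filing date + 25 years → 8 March 2018.
Marketing Approval Extension: 1515 days claimed exceeds the 1058-day cap, so +1058 days → 29 January 2021.
Opposition Stay Credit: +507 days → 20 June 2022.
Office Delay Adjustment: +583 days → 24 January 2024.
Prosecution Delay Deduction: −15 days → 9 January 2024.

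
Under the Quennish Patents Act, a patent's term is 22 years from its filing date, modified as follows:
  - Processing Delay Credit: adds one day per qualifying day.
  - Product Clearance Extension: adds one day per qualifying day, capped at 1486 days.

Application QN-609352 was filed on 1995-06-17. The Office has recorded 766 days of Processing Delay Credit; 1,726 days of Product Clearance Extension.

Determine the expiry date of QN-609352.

Base term: filing date + 22 years → 17 June 2017.
Processing Delay Credit: +766 days → 23 July 2019.
Product Clearance Extension: 1726 days claimed exceeds the 1486-day cap, so +1486 days → 17 August 2023.

2023-08-17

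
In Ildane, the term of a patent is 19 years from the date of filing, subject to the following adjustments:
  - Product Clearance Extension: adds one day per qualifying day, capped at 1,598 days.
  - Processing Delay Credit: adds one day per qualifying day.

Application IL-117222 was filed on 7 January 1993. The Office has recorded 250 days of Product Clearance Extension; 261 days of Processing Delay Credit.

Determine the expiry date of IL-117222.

Base term: filing date + 19 years → 7 January 2012.
Product Clearance Extension: 250 days (within the 1598-day cap) → +250 days → 13 September 2012.
Processing Delay Credit: +261 days → 1 June 2013.

June 1, 2013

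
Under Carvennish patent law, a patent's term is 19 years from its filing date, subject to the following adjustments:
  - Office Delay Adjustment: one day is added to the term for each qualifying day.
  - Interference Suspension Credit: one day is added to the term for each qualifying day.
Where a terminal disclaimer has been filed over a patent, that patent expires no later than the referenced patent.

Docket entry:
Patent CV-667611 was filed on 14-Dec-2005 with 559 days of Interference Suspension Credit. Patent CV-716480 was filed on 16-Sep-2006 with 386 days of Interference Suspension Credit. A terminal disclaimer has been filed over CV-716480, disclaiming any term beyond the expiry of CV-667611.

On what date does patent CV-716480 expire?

June 26, 2026

Natural term of CV-716480:
  Base: filing + 19 years → 16 September 2025.
  Interference Suspension Credit: +386 days → 7 October 2026.
Expiry of referenced patent CV-667611:
  Base: filing + 19 years → 14 December 2024.
  Interference Suspension Credit: +559 days → 26 June 2026.
Terminal disclaimer: CV-716480 expires on the earlier of 7 October 2026 and 26 June 2026.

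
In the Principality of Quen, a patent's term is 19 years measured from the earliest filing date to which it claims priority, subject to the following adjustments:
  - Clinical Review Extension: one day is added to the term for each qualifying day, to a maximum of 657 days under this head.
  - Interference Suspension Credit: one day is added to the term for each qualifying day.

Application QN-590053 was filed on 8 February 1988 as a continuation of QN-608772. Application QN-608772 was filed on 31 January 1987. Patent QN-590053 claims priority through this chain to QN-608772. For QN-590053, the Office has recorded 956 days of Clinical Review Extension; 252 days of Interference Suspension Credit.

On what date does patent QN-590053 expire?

July 28, 2008

Earliest priority filing: 31 January 1987.
Base term: 31 January 1987 + 19 years → 31 January 2006.
Clinical Review Extension: 956 days claimed exceeds the 657-day cap, so +657 days → 19 November 2007.
Interference Suspension Credit: +252 days → 28 July 2008.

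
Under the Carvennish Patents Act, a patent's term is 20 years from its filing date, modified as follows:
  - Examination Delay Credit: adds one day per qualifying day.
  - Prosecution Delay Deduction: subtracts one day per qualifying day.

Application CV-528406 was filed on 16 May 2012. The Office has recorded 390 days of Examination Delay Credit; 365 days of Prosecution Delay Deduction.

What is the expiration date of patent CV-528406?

June 10, 2032

Base term: filing date + 20 years → 16 May 2032.
Examination Delay Credit: +390 days → 10 June 2033.
Prosecution Delay Deduction: −365 days → 10 June 2032.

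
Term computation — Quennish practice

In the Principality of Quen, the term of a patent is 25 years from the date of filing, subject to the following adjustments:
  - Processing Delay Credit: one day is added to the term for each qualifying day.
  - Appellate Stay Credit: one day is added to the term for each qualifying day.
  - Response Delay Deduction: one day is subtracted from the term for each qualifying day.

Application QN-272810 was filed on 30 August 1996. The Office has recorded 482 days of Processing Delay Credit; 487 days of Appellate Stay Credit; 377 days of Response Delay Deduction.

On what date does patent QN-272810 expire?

Base term: filing date + 25 years → 30 August 2021.
Processing Delay Credit: +482 days → 25 December 2022.
Appellate Stay Credit: +487 days → 25 April 2024.
Response Delay Deduction: −377 days → 14 April 2023.

2023-04-14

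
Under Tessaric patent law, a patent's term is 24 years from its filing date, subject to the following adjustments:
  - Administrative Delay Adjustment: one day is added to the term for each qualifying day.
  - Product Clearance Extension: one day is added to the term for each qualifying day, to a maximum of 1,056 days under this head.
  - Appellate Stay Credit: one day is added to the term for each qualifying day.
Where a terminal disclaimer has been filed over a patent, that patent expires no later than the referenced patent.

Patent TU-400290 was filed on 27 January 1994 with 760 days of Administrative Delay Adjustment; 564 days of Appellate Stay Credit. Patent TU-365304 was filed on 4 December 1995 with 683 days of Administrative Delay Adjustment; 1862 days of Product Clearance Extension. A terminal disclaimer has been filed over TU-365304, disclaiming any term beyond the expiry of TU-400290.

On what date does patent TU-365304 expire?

September 12, 2021

Natural term of TU-365304:
  Base: filing + 24 years → 4 December 2019.
  Administrative Delay Adjustment: +683 days → 17 October 2021.
  Product Clearance Extension: 1862 days claimed exceeds the 1056-day cap, so +1056 days → 7 September 2024.
Expiry of referenced patent TU-400290:
  Base: filing + 24 years → 27 January 2018.
  Administrative Delay Adjustment: +760 days → 26 February 2020.
  Appellate Stay Credit: +564 days → 12 September 2021.
Terminal disclaimer: TU-365304 expires on the earlier of 7 September 2024 and 12 September 2021.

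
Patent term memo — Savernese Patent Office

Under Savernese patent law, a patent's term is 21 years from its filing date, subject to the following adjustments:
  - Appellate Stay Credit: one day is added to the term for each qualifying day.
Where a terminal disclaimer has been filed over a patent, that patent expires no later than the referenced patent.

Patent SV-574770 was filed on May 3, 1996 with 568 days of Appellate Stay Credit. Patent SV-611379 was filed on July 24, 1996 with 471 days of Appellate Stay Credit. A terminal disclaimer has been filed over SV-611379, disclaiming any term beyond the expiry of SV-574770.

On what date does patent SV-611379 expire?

2018-11-07

Natural term of SV-611379:
  Base: filing + 21 years → 24 July 2017.
  Appellate Stay Credit: +471 days → 7 November 2018.
Expiry of referenced patent SV-574770:
  Base: filing + 21 years → 3 May 2017.
  Appellate Stay Credit: +568 days → 22 November 2018.
Terminal disclaimer: SV-611379 expires on the earlier of 7 November 2018 and 22 November 2018.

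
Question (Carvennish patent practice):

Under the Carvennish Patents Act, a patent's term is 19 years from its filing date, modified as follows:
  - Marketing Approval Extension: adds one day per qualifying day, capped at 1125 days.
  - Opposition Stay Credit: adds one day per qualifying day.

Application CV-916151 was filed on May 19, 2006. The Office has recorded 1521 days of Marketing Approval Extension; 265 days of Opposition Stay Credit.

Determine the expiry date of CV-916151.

Base term: filing date + 19 years → 19 May 2025.
Marketing Approval Extension: 1521 days claimed exceeds the 1125-day cap, so +1125 days → 17 June 2028.
Opposition Stay Credit: +265 days → 9 March 2029.

March 9, 2029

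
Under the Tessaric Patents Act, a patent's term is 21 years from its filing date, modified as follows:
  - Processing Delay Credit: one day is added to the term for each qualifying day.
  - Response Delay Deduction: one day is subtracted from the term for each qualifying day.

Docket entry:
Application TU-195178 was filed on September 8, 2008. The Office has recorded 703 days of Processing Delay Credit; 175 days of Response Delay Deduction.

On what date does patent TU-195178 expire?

2031-02-18

Base term: filing date + 21 years → 8 September 2029.
Processing Delay Credit: +703 days → 12 August 2031.
Response Delay Deduction: −175 days → 18 February 2031.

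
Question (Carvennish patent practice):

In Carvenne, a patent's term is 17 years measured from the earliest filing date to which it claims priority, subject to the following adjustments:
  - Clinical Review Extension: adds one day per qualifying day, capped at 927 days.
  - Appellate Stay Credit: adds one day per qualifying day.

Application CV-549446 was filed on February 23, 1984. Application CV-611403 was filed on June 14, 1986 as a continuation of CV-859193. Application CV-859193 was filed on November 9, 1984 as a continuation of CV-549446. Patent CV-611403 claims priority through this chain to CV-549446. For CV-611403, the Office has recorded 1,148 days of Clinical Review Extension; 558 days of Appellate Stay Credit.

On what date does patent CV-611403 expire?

Earliest priority filing: 23 February 1984.
Base term: 23 February 1984 + 17 years → 23 February 2001.
Clinical Review Extension: 1148 days claimed exceeds the 927-day cap, so +927 days → 8 September 2003.
Appellate Stay Credit: +558 days → 19 March 2005.

2005-03-19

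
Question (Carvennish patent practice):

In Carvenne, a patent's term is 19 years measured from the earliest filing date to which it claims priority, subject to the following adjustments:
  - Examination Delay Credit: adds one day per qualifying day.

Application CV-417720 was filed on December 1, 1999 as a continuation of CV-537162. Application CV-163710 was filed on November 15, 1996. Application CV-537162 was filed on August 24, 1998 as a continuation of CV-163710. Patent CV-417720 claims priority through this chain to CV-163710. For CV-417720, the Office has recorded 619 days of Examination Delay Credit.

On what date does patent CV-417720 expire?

2017-07-26

Earliest priority filing: 15 November 1996.
Base term: 15 November 1996 + 19 years → 15 November 2015.
Examination Delay Credit: +619 days → 26 July 2017.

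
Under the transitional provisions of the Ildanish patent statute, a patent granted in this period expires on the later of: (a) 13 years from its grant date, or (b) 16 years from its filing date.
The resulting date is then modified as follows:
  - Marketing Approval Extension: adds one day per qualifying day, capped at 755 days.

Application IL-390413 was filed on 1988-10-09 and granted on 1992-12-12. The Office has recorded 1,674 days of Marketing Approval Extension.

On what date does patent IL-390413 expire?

(a) grant + 13 years → 12 December 2005.
(b) filing + 16 years → 9 October 2004.
Later of the two: 12 December 2005.
Marketing Approval Extension: 1674 days claimed exceeds the 755-day cap, so +755 days → 6 January 2008.

2008-01-06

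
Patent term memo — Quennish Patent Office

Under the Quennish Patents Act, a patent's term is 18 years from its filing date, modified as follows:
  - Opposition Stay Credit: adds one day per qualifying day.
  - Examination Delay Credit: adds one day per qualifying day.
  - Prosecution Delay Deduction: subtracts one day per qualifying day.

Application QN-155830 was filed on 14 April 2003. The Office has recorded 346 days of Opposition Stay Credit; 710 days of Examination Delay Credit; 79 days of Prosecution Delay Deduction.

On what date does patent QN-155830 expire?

2023-12-17

Base term: filing date + 18 years → 14 April 2021.
Opposition Stay Credit: +346 days → 26 March 2022.
Examination Delay Credit: +710 days → 5 March 2024.
Prosecution Delay Deduction: −79 days → 17 December 2023.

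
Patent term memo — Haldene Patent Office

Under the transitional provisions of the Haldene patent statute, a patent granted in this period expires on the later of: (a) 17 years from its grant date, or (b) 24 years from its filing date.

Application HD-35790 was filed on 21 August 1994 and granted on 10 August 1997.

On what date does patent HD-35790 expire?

(a) grant + 17 years → 10 August 2014.
(b) filing + 24 years → 21 August 2018.
Later of the two: 21 August 2018.

2018-08-21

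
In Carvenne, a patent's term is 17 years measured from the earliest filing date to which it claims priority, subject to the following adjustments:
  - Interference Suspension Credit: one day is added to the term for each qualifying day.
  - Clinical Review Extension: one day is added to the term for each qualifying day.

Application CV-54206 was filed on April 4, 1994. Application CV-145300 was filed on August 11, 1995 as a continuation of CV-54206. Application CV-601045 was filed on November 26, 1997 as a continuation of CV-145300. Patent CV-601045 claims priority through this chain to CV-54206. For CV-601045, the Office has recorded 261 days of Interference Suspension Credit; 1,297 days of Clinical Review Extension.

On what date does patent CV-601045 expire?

July 10, 2015

Earliest priority filing: 4 April 1994.
Base term: 4 April 1994 + 17 years → 4 April 2011.
Interference Suspension Credit: +261 days → 21 December 2011.
Clinical Review Extension: +1297 days → 10 July 2015.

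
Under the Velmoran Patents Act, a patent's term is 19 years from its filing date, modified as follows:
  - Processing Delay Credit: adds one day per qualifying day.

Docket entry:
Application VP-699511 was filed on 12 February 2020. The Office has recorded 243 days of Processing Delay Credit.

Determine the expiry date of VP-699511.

2039-10-13

Base term: filing date + 19 years → 12 February 2039.
Processing Delay Credit: +243 days → 13 October 2039.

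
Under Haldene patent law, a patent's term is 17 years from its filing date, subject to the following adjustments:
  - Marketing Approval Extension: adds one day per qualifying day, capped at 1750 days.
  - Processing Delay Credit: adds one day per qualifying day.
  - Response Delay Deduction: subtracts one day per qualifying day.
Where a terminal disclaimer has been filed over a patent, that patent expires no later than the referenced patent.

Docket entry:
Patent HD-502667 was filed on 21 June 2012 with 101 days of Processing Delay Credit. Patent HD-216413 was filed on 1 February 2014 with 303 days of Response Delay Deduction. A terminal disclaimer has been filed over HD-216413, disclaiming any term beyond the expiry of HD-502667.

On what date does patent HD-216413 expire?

Natural term of HD-216413:
  Base: filing + 17 years → 1 February 2031.
  Response Delay Deduction: −303 days → 4 April 2030.
Expiry of referenced patent HD-502667:
  Base: filing + 17 years → 21 June 2029.
  Processing Delay Credit: +101 days → 30 September 2029.
Terminal disclaimer: HD-216413 expires on the earlier of 4 April 2030 and 30 September 2029.

2029-09-30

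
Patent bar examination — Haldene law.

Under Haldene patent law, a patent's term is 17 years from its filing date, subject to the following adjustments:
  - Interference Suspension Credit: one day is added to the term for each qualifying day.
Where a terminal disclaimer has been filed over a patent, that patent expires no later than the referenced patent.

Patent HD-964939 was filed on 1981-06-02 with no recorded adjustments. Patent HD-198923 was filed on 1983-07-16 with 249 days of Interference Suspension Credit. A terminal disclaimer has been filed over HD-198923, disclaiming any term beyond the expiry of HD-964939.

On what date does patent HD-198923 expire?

June 2, 1998

Natural term of HD-198923:
  Base: filing + 17 years → 16 July 2000.
  Interference Suspension Credit: +249 days → 22 March 2001.
Expiry of referenced patent HD-964939:
  Base: filing + 17 years → 2 June 1998.
Terminal disclaimer: HD-198923 expires on the earlier of 22 March 2001 and 2 June 1998.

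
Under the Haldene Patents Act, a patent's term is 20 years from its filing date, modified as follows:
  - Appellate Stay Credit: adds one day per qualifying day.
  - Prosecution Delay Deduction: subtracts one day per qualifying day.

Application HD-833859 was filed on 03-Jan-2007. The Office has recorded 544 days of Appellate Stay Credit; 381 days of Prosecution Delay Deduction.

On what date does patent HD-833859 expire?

June 15, 2027

Base term: filing date + 20 years → 3 January 2027.
Appellate Stay Credit: +544 days → 30 June 2028.
Prosecution Delay Deduction: −381 days → 15 June 2027.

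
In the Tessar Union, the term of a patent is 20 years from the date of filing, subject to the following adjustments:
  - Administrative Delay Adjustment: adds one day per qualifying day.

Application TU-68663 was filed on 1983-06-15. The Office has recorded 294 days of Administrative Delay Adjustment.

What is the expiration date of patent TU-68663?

Base term: filing date + 20 years → 15 June 2003.
Administrative Delay Adjustment: +294 days → 4 April 2004.

2004-04-04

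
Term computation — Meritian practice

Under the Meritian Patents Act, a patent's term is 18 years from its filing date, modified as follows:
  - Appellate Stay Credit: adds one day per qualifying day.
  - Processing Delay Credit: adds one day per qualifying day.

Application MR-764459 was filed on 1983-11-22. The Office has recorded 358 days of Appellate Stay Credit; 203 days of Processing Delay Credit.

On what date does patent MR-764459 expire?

Base term: filing date + 18 years → 22 November 2001.
Appellate Stay Credit: +358 days → 15 November 2002.
Processing Delay Credit: +203 days → 6 June 2003.

2003-06-06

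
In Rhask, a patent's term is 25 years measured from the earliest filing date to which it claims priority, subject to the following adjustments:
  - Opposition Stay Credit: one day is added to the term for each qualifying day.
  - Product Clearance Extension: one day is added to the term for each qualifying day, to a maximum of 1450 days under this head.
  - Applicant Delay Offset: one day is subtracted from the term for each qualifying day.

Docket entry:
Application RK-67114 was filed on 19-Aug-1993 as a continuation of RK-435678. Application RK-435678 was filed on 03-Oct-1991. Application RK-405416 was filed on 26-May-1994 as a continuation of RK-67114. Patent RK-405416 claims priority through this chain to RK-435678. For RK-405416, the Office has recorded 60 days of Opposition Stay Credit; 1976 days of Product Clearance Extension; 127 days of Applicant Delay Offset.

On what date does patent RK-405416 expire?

2020-07-17

Earliest priority filing: 3 October 1991.
Base term: 3 October 1991 + 25 years → 3 October 2016.
Opposition Stay Credit: +60 days → 2 December 2016.
Product Clearance Extension: 1976 days claimed exceeds the 1450-day cap, so +1450 days → 21 November 2020.
Applicant Delay Offset: −127 days → 17 July 2020.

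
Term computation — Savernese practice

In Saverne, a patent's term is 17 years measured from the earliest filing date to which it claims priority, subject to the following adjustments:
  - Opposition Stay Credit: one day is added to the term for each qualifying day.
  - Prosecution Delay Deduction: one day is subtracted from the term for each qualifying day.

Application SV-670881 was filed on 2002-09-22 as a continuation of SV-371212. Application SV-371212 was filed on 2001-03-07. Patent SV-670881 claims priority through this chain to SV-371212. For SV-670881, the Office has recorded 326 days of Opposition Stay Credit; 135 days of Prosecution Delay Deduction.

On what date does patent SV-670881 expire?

2018-09-14

Earliest priority filing: 7 March 2001.
Base term: 7 March 2001 + 17 years → 7 March 2018.
Opposition Stay Credit: +326 days → 27 January 2019.
Prosecution Delay Deduction: −135 days → 14 September 2018.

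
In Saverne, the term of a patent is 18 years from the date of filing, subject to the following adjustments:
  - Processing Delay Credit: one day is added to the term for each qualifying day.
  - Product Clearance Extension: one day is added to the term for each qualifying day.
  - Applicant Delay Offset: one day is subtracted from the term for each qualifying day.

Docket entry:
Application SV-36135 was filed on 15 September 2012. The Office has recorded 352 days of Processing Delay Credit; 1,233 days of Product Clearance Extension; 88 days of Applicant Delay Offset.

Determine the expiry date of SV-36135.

Base term: filing date + 18 years → 15 September 2030.
Processing Delay Credit: +352 days → 2 September 2031.
Product Clearance Extension: +1233 days → 17 January 2035.
Applicant Delay Offset: −88 days → 21 October 2034.

2034-10-21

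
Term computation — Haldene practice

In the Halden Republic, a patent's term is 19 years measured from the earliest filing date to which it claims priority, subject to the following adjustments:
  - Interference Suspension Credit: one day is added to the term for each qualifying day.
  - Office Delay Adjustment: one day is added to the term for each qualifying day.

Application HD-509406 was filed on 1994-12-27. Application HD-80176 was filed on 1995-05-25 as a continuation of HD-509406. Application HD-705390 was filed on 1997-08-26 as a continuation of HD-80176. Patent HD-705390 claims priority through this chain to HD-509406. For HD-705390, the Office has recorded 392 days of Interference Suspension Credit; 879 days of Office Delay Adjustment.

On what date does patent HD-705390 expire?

Earliest priority filing: 27 December 1994.
Base term: 27 December 1994 + 19 years → 27 December 2013.
Interference Suspension Credit: +392 days → 23 January 2015.
Office Delay Adjustment: +879 days → 20 June 2017.

2017-06-20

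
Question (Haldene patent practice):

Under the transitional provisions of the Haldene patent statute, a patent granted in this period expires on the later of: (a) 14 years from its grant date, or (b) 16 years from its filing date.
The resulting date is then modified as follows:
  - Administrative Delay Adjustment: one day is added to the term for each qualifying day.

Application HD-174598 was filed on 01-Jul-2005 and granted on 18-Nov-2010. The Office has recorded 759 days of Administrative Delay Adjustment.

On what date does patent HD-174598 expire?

(a) grant + 14 years → 18 November 2024.
(b) filing + 16 years → 1 July 2021.
Later of the two: 18 November 2024.
Administrative Delay Adjustment: +759 days → 17 December 2026.

2026-12-17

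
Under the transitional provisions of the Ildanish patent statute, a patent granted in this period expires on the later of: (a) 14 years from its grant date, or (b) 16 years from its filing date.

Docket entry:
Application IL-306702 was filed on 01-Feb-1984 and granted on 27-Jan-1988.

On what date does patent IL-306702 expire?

2002-01-27

(a) grant + 14 years → 27 January 2002.
(b) filing + 16 years → 1 February 2000.
Later of the two: 27 January 2002.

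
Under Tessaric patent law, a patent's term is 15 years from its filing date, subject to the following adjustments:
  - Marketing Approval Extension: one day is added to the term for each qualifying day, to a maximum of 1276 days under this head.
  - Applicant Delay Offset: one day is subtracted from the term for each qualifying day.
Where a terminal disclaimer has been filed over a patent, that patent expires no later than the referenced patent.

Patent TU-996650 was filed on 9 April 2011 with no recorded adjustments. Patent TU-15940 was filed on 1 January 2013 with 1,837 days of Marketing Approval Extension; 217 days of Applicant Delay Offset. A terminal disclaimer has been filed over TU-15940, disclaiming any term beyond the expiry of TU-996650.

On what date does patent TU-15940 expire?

April 9, 2026

Natural term of TU-15940:
  Base: filing + 15 years → 1 January 2028.
  Marketing Approval Extension: 1837 days claimed exceeds the 1276-day cap, so +1276 days → 30 June 2031.
  Applicant Delay Offset: −217 days → 25 November 2030.
Expiry of referenced patent TU-996650:
  Base: filing + 15 years → 9 April 2026.
Terminal disclaimer: TU-15940 expires on the earlier of 25 November 2030 and 9 April 2026.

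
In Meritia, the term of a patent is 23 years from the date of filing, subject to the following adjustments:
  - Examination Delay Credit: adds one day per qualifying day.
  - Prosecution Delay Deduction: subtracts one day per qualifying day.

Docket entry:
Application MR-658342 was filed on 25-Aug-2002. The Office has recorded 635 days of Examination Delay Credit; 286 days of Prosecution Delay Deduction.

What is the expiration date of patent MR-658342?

Base term: filing date + 23 years → 25 August 2025.
Examination Delay Credit: +635 days → 22 May 2027.
Prosecution Delay Deduction: −286 days → 9 August 2026.

2026-08-09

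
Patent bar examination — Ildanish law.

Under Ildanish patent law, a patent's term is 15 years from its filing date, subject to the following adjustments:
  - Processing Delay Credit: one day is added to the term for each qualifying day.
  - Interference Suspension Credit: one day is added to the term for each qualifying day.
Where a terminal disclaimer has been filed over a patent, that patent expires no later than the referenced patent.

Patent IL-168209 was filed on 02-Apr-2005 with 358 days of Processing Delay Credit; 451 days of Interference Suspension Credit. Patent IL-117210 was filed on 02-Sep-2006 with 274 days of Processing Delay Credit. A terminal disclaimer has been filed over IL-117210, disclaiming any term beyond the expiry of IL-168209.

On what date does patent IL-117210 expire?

June 3, 2022

Natural term of IL-117210:
  Base: filing + 15 years → 2 September 2021.
  Processing Delay Credit: +274 days → 3 June 2022.
Expiry of referenced patent IL-168209:
  Base: filing + 15 years → 2 April 2020.
  Processing Delay Credit: +358 days → 26 March 2021.
  Interference Suspension Credit: +451 days → 20 June 2022.
Terminal disclaimer: IL-117210 expires on the earlier of 3 June 2022 and 20 June 2022.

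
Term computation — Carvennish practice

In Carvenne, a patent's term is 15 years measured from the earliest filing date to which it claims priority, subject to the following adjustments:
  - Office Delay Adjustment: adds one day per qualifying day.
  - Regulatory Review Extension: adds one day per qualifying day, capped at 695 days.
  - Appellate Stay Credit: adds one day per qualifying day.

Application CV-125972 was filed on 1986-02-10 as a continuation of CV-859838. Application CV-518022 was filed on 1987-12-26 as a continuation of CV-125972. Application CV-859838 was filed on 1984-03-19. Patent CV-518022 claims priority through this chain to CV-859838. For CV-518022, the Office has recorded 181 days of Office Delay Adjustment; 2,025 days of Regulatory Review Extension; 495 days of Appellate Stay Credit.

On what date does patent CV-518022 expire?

Earliest priority filing: 19 March 1984.
Base term: 19 March 1984 + 15 years → 19 March 1999.
Office Delay Adjustment: +181 days → 16 September 1999.
Regulatory Review Extension: 2025 days claimed exceeds the 695-day cap, so +695 days → 11 August 2001.
Appellate Stay Credit: +495 days → 19 December 2002.

December 19, 2002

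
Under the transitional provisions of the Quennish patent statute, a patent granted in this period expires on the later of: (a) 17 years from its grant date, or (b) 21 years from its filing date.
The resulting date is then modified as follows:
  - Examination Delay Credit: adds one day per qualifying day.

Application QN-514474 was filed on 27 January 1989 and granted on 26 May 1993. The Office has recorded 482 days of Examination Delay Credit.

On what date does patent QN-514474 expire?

September 20, 2011

(a) grant + 17 years → 26 May 2010.
(b) filing + 21 years → 27 January 2010.
Later of the two: 26 May 2010.
Examination Delay Credit: +482 days → 20 September 2011.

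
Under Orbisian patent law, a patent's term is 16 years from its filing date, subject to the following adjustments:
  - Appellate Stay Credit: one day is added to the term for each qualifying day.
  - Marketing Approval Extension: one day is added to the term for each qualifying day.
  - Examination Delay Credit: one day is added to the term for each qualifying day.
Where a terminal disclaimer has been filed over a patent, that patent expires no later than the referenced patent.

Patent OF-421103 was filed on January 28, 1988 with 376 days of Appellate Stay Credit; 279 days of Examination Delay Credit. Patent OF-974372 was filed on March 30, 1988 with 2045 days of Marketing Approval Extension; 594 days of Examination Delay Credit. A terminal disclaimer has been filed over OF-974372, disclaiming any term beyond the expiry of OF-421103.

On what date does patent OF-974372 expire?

2005-11-13

Natural term of OF-974372:
  Base: filing + 16 years → 30 March 2004.
  Marketing Approval Extension: +2045 days → 4 November 2009.
  Examination Delay Credit: +594 days → 21 June 2011.
Expiry of referenced patent OF-421103:
  Base: filing + 16 years → 28 January 2004.
  Appellate Stay Credit: +376 days → 7 February 2005.
  Examination Delay Credit: +279 days → 13 November 2005.
Terminal disclaimer: OF-974372 expires on the earlier of 21 June 2011 and 13 November 2005.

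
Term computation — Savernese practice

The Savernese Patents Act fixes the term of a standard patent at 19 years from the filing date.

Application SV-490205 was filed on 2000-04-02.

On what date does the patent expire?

Filing date + 19 years → 2 April 2019.

April 2, 2019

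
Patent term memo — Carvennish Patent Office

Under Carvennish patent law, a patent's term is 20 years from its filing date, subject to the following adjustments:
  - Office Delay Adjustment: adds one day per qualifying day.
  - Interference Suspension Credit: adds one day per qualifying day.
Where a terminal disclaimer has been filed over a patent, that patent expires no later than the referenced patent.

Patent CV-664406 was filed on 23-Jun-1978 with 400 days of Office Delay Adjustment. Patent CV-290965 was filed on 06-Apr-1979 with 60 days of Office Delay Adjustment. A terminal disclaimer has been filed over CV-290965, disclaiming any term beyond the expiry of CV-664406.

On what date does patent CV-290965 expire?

1999-06-05

Natural term of CV-290965:
  Base: filing + 20 years → 6 April 1999.
  Office Delay Adjustment: +60 days → 5 June 1999.
Expiry of referenced patent CV-664406:
  Base: filing + 20 years → 23 June 1998.
  Office Delay Adjustment: +400 days → 28 July 1999.
Terminal disclaimer: CV-290965 expires on the earlier of 5 June 1999 and 28 July 1999.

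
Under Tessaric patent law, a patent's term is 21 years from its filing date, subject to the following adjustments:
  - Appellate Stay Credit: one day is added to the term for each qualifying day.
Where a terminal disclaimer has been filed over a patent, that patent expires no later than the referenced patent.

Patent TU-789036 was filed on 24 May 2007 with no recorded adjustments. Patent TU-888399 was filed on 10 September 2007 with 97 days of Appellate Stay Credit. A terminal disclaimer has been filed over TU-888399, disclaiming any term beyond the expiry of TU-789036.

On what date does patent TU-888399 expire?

May 24, 2028

Natural term of TU-888399:
  Base: filing + 21 years → 10 September 2028.
  Appellate Stay Credit: +97 days → 16 December 2028.
Expiry of referenced patent TU-789036:
  Base: filing + 21 years → 24 May 2028.
Terminal disclaimer: TU-888399 expires on the earlier of 16 December 2028 and 24 May 2028.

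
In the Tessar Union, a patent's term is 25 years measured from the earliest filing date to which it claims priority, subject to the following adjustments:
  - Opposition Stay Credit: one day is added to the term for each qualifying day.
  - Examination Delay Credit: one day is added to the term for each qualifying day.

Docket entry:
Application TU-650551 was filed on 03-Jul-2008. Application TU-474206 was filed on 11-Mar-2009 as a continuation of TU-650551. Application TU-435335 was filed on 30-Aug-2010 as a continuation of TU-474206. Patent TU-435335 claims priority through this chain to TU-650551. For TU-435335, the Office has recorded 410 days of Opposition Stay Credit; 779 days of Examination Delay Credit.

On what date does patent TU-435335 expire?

2036-10-04

Earliest priority filing: 3 July 2008.
Base term: 3 July 2008 + 25 years → 3 July 2033.
Opposition Stay Credit: +410 days → 17 August 2034.
Examination Delay Credit: +779 days → 4 October 2036.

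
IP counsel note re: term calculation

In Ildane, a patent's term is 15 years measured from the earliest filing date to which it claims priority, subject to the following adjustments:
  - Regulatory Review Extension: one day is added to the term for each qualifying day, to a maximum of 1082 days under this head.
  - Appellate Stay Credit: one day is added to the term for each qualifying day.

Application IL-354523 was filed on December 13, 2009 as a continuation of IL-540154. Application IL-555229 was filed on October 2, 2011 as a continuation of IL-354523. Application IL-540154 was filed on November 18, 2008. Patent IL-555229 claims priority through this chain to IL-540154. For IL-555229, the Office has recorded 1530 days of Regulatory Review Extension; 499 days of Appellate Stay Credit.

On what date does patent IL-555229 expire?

Earliest priority filing: 18 November 2008.
Base term: 18 November 2008 + 15 years → 18 November 2023.
Regulatory Review Extension: 1530 days claimed exceeds the 1082-day cap, so +1082 days → 4 November 2026.
Appellate Stay Credit: +499 days → 17 March 2028.

2028-03-17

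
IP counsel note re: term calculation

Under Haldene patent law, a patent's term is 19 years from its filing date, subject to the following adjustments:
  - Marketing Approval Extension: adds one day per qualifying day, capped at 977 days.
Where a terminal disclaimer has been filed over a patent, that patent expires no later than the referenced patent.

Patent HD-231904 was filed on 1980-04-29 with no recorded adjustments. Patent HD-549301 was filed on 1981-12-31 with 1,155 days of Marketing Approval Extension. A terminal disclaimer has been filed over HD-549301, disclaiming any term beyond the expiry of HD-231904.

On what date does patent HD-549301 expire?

1999-04-29

Natural term of HD-549301:
  Base: filing + 19 years → 31 December 2000.
  Marketing Approval Extension: 1155 days claimed exceeds the 977-day cap, so +977 days → 4 September 2003.
Expiry of referenced patent HD-231904:
  Base: filing + 19 years → 29 April 1999.
Terminal disclaimer: HD-549301 expires on the earlier of 4 September 2003 and 29 April 1999.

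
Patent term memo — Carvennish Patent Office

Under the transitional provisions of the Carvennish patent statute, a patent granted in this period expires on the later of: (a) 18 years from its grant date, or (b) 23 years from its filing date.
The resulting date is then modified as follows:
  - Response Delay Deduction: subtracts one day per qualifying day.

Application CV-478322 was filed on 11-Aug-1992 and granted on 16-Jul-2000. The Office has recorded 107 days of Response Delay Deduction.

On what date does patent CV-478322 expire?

(a) grant + 18 years → 16 July 2018.
(b) filing + 23 years → 11 August 2015.
Later of the two: 16 July 2018.
Response Delay Deduction: −107 days → 31 March 2018.

March 31, 2018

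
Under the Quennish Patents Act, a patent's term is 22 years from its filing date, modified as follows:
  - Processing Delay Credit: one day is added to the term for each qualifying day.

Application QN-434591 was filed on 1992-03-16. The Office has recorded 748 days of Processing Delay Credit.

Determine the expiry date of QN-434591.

Base term: filing date + 22 years → 16 March 2014.
Processing Delay Credit: +748 days → 2 April 2016.

2016-04-02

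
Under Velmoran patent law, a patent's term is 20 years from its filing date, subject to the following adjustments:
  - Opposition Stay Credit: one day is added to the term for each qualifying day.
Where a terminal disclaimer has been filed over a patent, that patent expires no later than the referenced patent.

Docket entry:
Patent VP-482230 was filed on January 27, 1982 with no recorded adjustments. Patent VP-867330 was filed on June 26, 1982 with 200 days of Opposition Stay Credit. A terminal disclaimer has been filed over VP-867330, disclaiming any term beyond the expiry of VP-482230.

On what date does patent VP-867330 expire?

Natural term of VP-867330:
  Base: filing + 20 years → 26 June 2002.
  Opposition Stay Credit: +200 days → 12 January 2003.
Expiry of referenced patent VP-482230:
  Base: filing + 20 years → 27 January 2002.
Terminal disclaimer: VP-867330 expires on the earlier of 12 January 2003 and 27 January 2002.

January 27, 2002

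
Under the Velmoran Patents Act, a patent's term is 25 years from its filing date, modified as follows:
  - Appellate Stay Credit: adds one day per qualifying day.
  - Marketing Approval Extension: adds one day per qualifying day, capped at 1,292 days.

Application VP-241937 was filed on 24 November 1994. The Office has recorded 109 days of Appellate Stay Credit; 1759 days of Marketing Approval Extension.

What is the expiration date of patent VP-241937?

Base term: filing date + 25 years → 24 November 2019.
Appellate Stay Credit: +109 days → 12 March 2020.
Marketing Approval Extension: 1759 days claimed exceeds the 1292-day cap, so +1292 days → 25 September 2023.

September 25, 2023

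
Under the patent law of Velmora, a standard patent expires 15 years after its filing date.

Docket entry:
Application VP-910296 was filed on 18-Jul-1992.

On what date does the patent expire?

2007-07-18

Filing date + 15 years → 18 July 2007.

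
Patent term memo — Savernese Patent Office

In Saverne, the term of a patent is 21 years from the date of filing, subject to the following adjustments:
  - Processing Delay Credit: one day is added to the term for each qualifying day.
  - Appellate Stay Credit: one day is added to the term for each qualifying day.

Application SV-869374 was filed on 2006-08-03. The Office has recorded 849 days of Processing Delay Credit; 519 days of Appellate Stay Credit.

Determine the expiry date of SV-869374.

2031-05-02

Base term: filing date + 21 years → 3 August 2027.
Processing Delay Credit: +849 days → 29 November 2029.
Appellate Stay Credit: +519 days → 2 May 2031.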